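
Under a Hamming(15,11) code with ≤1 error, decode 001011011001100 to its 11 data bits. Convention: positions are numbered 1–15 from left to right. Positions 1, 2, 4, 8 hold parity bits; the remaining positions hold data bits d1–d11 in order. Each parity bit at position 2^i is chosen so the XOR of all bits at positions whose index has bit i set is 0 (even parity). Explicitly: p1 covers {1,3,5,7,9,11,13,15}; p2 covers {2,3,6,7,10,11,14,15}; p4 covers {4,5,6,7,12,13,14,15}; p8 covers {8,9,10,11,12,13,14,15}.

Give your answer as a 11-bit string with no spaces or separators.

s1 (pos 1,3,5,7,9,11,13,15): 0⊕1⊕1⊕0⊕1⊕0⊕1⊕0 = 0
s2 (pos 2,3,6,7,10,11,14,15): 0⊕1⊕1⊕0⊕0⊕0⊕0⊕0 = 0
s4 (pos 4,5,6,7,12,13,14,15): 0⊕1⊕1⊕0⊕1⊕1⊕0⊕0 = 0
s8 (pos 8,9,10,11,12,13,14,15): 1⊕1⊕0⊕0⊕1⊕1⊕0⊕0 = 0
Syndrome s8…s1 = 0000 → no error.
Read data bits from positions 3,5,6,7,9,10,11,12,13,14,15: 11101001100

11101001100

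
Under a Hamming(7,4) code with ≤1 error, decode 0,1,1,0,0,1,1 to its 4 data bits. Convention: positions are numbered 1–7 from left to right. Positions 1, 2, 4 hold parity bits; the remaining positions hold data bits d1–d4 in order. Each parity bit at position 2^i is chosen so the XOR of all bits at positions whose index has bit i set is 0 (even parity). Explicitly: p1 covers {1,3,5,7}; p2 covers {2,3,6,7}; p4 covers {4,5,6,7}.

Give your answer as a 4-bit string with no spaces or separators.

1011

s1 (pos 1,3,5,7): 0⊕1⊕0⊕1 = 0
s2 (pos 2,3,6,7): 1⊕1⊕1⊕1 = 0
s4 (pos 4,5,6,7): 0⊕0⊕1⊕1 = 0
Syndrome s4…s1 = 000 → no error.
Read data bits from positions 3,5,6,7: 1011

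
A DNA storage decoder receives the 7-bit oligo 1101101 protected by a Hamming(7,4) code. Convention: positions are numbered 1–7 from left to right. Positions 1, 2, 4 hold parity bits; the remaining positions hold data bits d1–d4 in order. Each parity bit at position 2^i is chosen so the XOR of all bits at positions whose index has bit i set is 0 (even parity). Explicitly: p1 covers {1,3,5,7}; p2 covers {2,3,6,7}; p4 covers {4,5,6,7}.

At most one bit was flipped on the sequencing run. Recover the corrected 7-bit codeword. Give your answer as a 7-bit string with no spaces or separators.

s1 (pos 1,3,5,7): 1⊕0⊕1⊕1 = 1
s2 (pos 2,3,6,7): 1⊕0⊕0⊕1 = 0
s4 (pos 4,5,6,7): 1⊕1⊕0⊕1 = 1
Syndrome s4…s1 = 101 → error at position 5.
Flip position 5: 1101101 → 1101001

1101001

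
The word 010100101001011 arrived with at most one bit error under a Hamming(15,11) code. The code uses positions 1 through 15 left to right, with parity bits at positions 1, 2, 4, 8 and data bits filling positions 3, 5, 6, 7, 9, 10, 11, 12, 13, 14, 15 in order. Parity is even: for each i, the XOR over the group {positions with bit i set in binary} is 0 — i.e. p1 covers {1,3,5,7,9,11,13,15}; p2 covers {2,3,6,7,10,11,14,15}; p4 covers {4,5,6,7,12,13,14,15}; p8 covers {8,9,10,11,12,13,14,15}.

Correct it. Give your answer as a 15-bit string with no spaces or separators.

010110101001011

s1 (pos 1,3,5,7,9,11,13,15): 0⊕0⊕0⊕1⊕1⊕0⊕0⊕1 = 1
s2 (pos 2,3,6,7,10,11,14,15): 1⊕0⊕0⊕1⊕0⊕0⊕1⊕1 = 0
s4 (pos 4,5,6,7,12,13,14,15): 1⊕0⊕0⊕1⊕1⊕0⊕1⊕1 = 1
s8 (pos 8,9,10,11,12,13,14,15): 0⊕1⊕0⊕0⊕1⊕0⊕1⊕1 = 0
Syndrome s8…s1 = 0101 → error at position 5.
Flip position 5: 010100101001011 → 010110101001011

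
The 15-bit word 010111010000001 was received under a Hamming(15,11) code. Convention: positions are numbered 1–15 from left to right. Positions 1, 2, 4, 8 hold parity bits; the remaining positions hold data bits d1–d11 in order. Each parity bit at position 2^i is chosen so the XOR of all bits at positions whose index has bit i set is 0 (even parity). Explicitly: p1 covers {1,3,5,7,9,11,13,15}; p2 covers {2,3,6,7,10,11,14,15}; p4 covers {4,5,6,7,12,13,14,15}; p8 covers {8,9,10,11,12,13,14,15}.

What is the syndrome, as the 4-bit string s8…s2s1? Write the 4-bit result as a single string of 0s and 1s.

0010

s1 (pos 1,3,5,7,9,11,13,15): 0⊕0⊕1⊕0⊕0⊕0⊕0⊕1 = 0
s2 (pos 2,3,6,7,10,11,14,15): 1⊕0⊕1⊕0⊕0⊕0⊕0⊕1 = 1
s4 (pos 4,5,6,7,12,13,14,15): 1⊕1⊕1⊕0⊕0⊕0⊕0⊕1 = 0
s8 (pos 8,9,10,11,12,13,14,15): 1⊕0⊕0⊕0⊕0⊕0⊕0⊕1 = 0
Syndrome s8…s1 = 0010 → error at position 2.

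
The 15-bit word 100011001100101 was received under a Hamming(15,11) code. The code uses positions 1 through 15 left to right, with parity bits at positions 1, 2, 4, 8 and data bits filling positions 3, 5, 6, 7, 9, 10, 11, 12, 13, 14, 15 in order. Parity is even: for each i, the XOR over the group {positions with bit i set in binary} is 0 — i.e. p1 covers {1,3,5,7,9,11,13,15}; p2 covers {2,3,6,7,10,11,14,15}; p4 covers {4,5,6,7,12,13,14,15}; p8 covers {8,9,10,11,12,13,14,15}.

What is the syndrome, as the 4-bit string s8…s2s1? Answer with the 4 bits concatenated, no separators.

s1 (pos 1,3,5,7,9,11,13,15): 1⊕0⊕1⊕0⊕1⊕0⊕1⊕1 = 1
s2 (pos 2,3,6,7,10,11,14,15): 0⊕0⊕1⊕0⊕1⊕0⊕0⊕1 = 1
s4 (pos 4,5,6,7,12,13,14,15): 0⊕1⊕1⊕0⊕0⊕1⊕0⊕1 = 0
s8 (pos 8,9,10,11,12,13,14,15): 0⊕1⊕1⊕0⊕0⊕1⊕0⊕1 = 0
Syndrome s8…s1 = 0011 → error at position 3.

0011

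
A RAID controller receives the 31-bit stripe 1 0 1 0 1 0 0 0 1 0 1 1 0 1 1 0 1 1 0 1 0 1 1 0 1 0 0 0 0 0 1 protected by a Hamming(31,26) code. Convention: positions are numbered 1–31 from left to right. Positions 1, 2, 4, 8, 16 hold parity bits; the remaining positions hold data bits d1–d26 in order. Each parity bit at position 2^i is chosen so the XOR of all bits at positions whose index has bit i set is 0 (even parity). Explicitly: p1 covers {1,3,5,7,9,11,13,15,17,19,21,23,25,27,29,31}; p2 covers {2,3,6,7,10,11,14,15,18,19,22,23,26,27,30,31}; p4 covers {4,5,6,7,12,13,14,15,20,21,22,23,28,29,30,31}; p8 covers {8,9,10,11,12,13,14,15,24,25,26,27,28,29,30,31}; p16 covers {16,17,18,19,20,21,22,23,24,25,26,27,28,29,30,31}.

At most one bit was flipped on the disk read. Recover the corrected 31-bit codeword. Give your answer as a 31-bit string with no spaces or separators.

1010100010110110110101111000001

s1 (pos 1,3,5,7,9,11,13,15,17,19,21,23,25,27,29,31): 1⊕1⊕1⊕0⊕1⊕1⊕0⊕1⊕1⊕0⊕0⊕1⊕1⊕0⊕0⊕1 = 0
s2 (pos 2,3,6,7,10,11,14,15,18,19,22,23,26,27,30,31): 0⊕1⊕0⊕0⊕0⊕1⊕1⊕1⊕1⊕0⊕1⊕1⊕0⊕0⊕0⊕1 = 0
s4 (pos 4,5,6,7,12,13,14,15,20,21,22,23,28,29,30,31): 0⊕1⊕0⊕0⊕1⊕0⊕1⊕1⊕1⊕0⊕1⊕1⊕0⊕0⊕0⊕1 = 0
s8 (pos 8,9,10,11,12,13,14,15,24,25,26,27,28,29,30,31): 0⊕1⊕0⊕1⊕1⊕0⊕1⊕1⊕0⊕1⊕0⊕0⊕0⊕0⊕0⊕1 = 1
s16 (pos 16,17,18,19,20,21,22,23,24,25,26,27,28,29,30,31): 0⊕1⊕1⊕0⊕1⊕0⊕1⊕1⊕0⊕1⊕0⊕0⊕0⊕0⊕0⊕1 = 1
Syndrome s16…s1 = 11000 → error at position 24.
Flip position 24: 1010100010110110110101101000001 → 1010100010110110110101111000001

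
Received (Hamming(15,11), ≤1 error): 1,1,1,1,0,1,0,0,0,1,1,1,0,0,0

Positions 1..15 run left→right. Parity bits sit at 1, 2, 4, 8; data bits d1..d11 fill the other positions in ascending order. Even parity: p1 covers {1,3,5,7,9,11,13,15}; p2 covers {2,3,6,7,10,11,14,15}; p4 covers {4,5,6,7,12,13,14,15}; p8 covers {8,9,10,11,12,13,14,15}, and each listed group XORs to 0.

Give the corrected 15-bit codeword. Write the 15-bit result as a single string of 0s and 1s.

111101000111001

s1 (pos 1,3,5,7,9,11,13,15): 1⊕1⊕0⊕0⊕0⊕1⊕0⊕0 = 1
s2 (pos 2,3,6,7,10,11,14,15): 1⊕1⊕1⊕0⊕1⊕1⊕0⊕0 = 1
s4 (pos 4,5,6,7,12,13,14,15): 1⊕0⊕1⊕0⊕1⊕0⊕0⊕0 = 1
s8 (pos 8,9,10,11,12,13,14,15): 0⊕0⊕1⊕1⊕1⊕0⊕0⊕0 = 1
Syndrome s8…s1 = 1111 → error at position 15.
Flip position 15: 111101000111000 → 111101000111001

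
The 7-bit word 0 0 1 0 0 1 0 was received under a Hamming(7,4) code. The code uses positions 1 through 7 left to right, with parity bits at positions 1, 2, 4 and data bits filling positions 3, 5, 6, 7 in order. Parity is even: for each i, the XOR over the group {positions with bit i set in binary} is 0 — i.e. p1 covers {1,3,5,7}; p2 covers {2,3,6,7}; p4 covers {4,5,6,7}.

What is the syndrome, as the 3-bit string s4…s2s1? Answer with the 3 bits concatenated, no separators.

s1 (pos 1,3,5,7): 0⊕1⊕0⊕0 = 1
s2 (pos 2,3,6,7): 0⊕1⊕1⊕0 = 0
s4 (pos 4,5,6,7): 0⊕0⊕1⊕0 = 1
Syndrome s4…s1 = 101 → error at position 5.

101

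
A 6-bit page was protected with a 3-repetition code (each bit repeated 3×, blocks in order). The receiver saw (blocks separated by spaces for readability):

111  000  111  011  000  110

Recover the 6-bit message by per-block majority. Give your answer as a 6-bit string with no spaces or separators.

Block 1 (111): 3 ones → 1
Block 2 (000): 0 ones → 0
Block 3 (111): 3 ones → 1
Block 4 (011): 2 ones → 1
Block 5 (000): 0 ones → 0
Block 6 (110): 2 ones → 1

101101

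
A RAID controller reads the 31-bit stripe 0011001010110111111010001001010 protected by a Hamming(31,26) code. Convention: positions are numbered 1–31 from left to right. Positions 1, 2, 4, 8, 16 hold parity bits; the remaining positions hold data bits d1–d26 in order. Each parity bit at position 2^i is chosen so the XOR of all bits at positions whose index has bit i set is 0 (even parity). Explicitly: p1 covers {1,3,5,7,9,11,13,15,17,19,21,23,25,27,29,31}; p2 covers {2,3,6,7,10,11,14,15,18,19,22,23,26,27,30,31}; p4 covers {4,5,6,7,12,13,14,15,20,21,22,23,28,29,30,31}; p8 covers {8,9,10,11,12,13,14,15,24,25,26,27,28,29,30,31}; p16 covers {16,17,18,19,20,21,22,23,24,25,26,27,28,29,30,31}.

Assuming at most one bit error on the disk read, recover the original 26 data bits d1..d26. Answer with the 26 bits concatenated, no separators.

s1 (pos 1,3,5,7,9,11,13,15,17,19,21,23,25,27,29,31): 0⊕1⊕0⊕1⊕1⊕1⊕0⊕1⊕1⊕1⊕1⊕0⊕1⊕0⊕0⊕0 = 1
s2 (pos 2,3,6,7,10,11,14,15,18,19,22,23,26,27,30,31): 0⊕1⊕0⊕1⊕0⊕1⊕1⊕1⊕1⊕1⊕0⊕0⊕0⊕0⊕1⊕0 = 0
s4 (pos 4,5,6,7,12,13,14,15,20,21,22,23,28,29,30,31): 1⊕0⊕0⊕1⊕1⊕0⊕1⊕1⊕0⊕1⊕0⊕0⊕1⊕0⊕1⊕0 = 0
s8 (pos 8,9,10,11,12,13,14,15,24,25,26,27,28,29,30,31): 0⊕1⊕0⊕1⊕1⊕0⊕1⊕1⊕0⊕1⊕0⊕0⊕1⊕0⊕1⊕0 = 0
s16 (pos 16,17,18,19,20,21,22,23,24,25,26,27,28,29,30,31): 1⊕1⊕1⊕1⊕0⊕1⊕0⊕0⊕0⊕1⊕0⊕0⊕1⊕0⊕1⊕0 = 0
Syndrome s16…s1 = 00001 → error at position 1.
Flip position 1: 0011001010110111111010001001010 → 1011001010110111111010001001010
Read data bits from positions 3,5,6,7,9,10,11,12,13,14,15,17,18,19,20,21,22,23,24,25,26,27,28,29,30,31: 10011011011111010001001010

10011011011111010001001010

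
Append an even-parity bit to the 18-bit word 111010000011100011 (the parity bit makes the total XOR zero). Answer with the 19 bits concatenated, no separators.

1110100000111000111

XOR of the 18 data bits: 1⊕1⊕1⊕0⊕1⊕0⊕0⊕0⊕0⊕0⊕1⊕1⊕1⊕0⊕0⊕0⊕1⊕1 = 1
Parity bit = 1 (so all 19 bits XOR to 0).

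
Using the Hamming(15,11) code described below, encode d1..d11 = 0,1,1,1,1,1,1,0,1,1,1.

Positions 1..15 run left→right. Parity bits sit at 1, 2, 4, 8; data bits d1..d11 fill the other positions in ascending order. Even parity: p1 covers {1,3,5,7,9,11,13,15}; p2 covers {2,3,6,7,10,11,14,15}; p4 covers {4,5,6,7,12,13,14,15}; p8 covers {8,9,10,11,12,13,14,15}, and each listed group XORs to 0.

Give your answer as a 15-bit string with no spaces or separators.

000011101110111

Place data at non-parity positions: p1 p2 0 p4 1 1 1 p8 1 1 1 0 1 1 1
p1 (pos 1,3,5,7,9,11,13,15): XOR of data positions = 0⊕1⊕1⊕1⊕1⊕1⊕1 = 0
p2 (pos 2,3,6,7,10,11,14,15): XOR of data positions = 0⊕1⊕1⊕1⊕1⊕1⊕1 = 0
p4 (pos 4,5,6,7,12,13,14,15): XOR of data positions = 1⊕1⊕1⊕0⊕1⊕1⊕1 = 0
p8 (pos 8,9,10,11,12,13,14,15): XOR of data positions = 1⊕1⊕1⊕0⊕1⊕1⊕1 = 0
Codeword: 000011101110111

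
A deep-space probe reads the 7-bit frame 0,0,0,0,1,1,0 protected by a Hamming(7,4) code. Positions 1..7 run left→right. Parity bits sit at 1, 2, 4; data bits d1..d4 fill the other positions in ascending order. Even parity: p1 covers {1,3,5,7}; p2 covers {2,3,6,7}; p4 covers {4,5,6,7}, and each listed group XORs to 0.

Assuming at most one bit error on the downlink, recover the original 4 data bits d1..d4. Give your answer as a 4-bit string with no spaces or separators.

1110

s1 (pos 1,3,5,7): 0⊕0⊕1⊕0 = 1
s2 (pos 2,3,6,7): 0⊕0⊕1⊕0 = 1
s4 (pos 4,5,6,7): 0⊕1⊕1⊕0 = 0
Syndrome s4…s1 = 011 → error at position 3.
Flip position 3: 0000110 → 0010110
Read data bits from positions 3,5,6,7: 1110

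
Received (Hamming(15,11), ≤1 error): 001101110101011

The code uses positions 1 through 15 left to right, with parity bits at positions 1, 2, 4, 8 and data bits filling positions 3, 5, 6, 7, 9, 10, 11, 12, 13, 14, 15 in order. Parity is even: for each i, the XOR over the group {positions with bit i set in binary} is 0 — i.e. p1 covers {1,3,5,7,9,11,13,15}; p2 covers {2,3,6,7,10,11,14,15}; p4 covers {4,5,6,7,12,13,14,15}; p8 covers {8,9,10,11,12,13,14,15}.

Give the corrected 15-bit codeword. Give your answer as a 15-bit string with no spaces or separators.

001101111101011

s1 (pos 1,3,5,7,9,11,13,15): 0⊕1⊕0⊕1⊕0⊕0⊕0⊕1 = 1
s2 (pos 2,3,6,7,10,11,14,15): 0⊕1⊕1⊕1⊕1⊕0⊕1⊕1 = 0
s4 (pos 4,5,6,7,12,13,14,15): 1⊕0⊕1⊕1⊕1⊕0⊕1⊕1 = 0
s8 (pos 8,9,10,11,12,13,14,15): 1⊕0⊕1⊕0⊕1⊕0⊕1⊕1 = 1
Syndrome s8…s1 = 1001 → error at position 9.
Flip position 9: 001101110101011 → 001101111101011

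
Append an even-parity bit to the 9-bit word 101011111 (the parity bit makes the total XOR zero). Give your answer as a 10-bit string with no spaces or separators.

1010111111

XOR of the 9 data bits: 1⊕0⊕1⊕0⊕1⊕1⊕1⊕1⊕1 = 1
Parity bit = 1 (so all 10 bits XOR to 0).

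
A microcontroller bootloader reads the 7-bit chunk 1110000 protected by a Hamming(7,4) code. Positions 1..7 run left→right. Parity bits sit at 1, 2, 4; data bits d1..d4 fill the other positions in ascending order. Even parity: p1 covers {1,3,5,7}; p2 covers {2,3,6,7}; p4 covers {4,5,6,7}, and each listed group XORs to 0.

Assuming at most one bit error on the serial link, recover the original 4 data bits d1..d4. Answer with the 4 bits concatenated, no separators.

1000

s1 (pos 1,3,5,7): 1⊕1⊕0⊕0 = 0
s2 (pos 2,3,6,7): 1⊕1⊕0⊕0 = 0
s4 (pos 4,5,6,7): 0⊕0⊕0⊕0 = 0
Syndrome s4…s1 = 000 → no error.
Read data bits from positions 3,5,6,7: 1000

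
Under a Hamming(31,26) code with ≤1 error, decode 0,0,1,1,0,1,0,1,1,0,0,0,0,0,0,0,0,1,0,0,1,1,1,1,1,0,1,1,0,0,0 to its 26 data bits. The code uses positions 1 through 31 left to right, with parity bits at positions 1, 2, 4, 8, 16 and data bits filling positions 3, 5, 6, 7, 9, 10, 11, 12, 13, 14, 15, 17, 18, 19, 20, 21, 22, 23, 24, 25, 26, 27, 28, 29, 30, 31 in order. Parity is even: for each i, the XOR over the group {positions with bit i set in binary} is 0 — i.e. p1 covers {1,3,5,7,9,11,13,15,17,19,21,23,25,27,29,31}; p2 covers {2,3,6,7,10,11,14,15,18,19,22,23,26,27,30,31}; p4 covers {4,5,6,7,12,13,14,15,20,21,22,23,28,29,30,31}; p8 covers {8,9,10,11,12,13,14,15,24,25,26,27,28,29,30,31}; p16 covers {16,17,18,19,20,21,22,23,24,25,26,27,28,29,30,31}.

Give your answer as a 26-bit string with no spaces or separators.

s1 (pos 1,3,5,7,9,11,13,15,17,19,21,23,25,27,29,31): 0⊕1⊕0⊕0⊕1⊕0⊕0⊕0⊕0⊕0⊕1⊕1⊕1⊕1⊕0⊕0 = 0
s2 (pos 2,3,6,7,10,11,14,15,18,19,22,23,26,27,30,31): 0⊕1⊕1⊕0⊕0⊕0⊕0⊕0⊕1⊕0⊕1⊕1⊕0⊕1⊕0⊕0 = 0
s4 (pos 4,5,6,7,12,13,14,15,20,21,22,23,28,29,30,31): 1⊕0⊕1⊕0⊕0⊕0⊕0⊕0⊕0⊕1⊕1⊕1⊕1⊕0⊕0⊕0 = 0
s8 (pos 8,9,10,11,12,13,14,15,24,25,26,27,28,29,30,31): 1⊕1⊕0⊕0⊕0⊕0⊕0⊕0⊕1⊕1⊕0⊕1⊕1⊕0⊕0⊕0 = 0
s16 (pos 16,17,18,19,20,21,22,23,24,25,26,27,28,29,30,31): 0⊕0⊕1⊕0⊕0⊕1⊕1⊕1⊕1⊕1⊕0⊕1⊕1⊕0⊕0⊕0 = 0
Syndrome s16…s1 = 00000 → no error.
Read data bits from positions 3,5,6,7,9,10,11,12,13,14,15,17,18,19,20,21,22,23,24,25,26,27,28,29,30,31: 10101000000010011111011000

10101000000010011111011000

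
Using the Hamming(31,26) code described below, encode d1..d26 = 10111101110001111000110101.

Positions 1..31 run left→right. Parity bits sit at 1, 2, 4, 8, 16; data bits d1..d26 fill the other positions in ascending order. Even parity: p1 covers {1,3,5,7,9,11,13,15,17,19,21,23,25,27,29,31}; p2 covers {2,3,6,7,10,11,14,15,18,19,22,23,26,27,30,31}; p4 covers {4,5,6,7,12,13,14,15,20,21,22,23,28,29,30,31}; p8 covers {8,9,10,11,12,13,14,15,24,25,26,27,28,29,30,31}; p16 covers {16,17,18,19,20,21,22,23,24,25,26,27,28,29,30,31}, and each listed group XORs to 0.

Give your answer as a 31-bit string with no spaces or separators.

Place data at non-parity positions: p1 p2 1 p4 0 1 1 p8 1 1 0 1 1 1 0 p16 0 0 1 1 1 1 0 0 0 1 1 0 1 0 1
p1 (pos 1,3,5,7,9,11,13,15,17,19,21,23,25,27,29,31): XOR of data positions = 1⊕0⊕1⊕1⊕0⊕1⊕0⊕0⊕1⊕1⊕0⊕0⊕1⊕1⊕1 = 1
p2 (pos 2,3,6,7,10,11,14,15,18,19,22,23,26,27,30,31): XOR of data positions = 1⊕1⊕1⊕1⊕0⊕1⊕0⊕0⊕1⊕1⊕0⊕1⊕1⊕0⊕1 = 0
p4 (pos 4,5,6,7,12,13,14,15,20,21,22,23,28,29,30,31): XOR of data positions = 0⊕1⊕1⊕1⊕1⊕1⊕0⊕1⊕1⊕1⊕0⊕0⊕1⊕0⊕1 = 0
p8 (pos 8,9,10,11,12,13,14,15,24,25,26,27,28,29,30,31): XOR of data positions = 1⊕1⊕0⊕1⊕1⊕1⊕0⊕0⊕0⊕1⊕1⊕0⊕1⊕0⊕1 = 1
p16 (pos 16,17,18,19,20,21,22,23,24,25,26,27,28,29,30,31): XOR of data positions = 0⊕0⊕1⊕1⊕1⊕1⊕0⊕0⊕0⊕1⊕1⊕0⊕1⊕0⊕1 = 0
Codeword: 1010011111011100001111000110101

1010011111011100001111000110101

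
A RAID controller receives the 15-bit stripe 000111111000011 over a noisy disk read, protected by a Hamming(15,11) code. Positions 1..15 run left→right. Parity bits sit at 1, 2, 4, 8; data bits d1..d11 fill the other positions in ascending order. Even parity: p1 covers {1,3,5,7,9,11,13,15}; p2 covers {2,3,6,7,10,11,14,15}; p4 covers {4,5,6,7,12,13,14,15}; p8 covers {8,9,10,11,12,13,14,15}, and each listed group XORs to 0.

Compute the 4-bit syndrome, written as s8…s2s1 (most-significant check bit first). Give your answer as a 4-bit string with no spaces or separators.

s1 (pos 1,3,5,7,9,11,13,15): 0⊕0⊕1⊕1⊕1⊕0⊕0⊕1 = 0
s2 (pos 2,3,6,7,10,11,14,15): 0⊕0⊕1⊕1⊕0⊕0⊕1⊕1 = 0
s4 (pos 4,5,6,7,12,13,14,15): 1⊕1⊕1⊕1⊕0⊕0⊕1⊕1 = 0
s8 (pos 8,9,10,11,12,13,14,15): 1⊕1⊕0⊕0⊕0⊕0⊕1⊕1 = 0
Syndrome s8…s1 = 0000 → no error.

0000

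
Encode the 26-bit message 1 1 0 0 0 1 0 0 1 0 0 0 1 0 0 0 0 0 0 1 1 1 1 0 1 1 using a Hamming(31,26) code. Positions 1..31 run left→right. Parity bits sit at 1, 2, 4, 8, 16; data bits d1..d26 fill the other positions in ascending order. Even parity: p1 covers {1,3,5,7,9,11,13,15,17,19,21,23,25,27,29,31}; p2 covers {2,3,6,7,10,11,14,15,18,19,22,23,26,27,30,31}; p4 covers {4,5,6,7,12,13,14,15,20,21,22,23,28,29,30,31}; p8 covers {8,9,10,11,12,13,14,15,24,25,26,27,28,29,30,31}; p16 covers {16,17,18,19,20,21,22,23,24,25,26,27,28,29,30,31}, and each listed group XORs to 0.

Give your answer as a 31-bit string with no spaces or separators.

Place data at non-parity positions: p1 p2 1 p4 1 0 0 p8 0 1 0 0 1 0 0 p16 0 1 0 0 0 0 0 0 1 1 1 1 0 1 1
p1 (pos 1,3,5,7,9,11,13,15,17,19,21,23,25,27,29,31): XOR of data positions = 1⊕1⊕0⊕0⊕0⊕1⊕0⊕0⊕0⊕0⊕0⊕1⊕1⊕0⊕1 = 0
p2 (pos 2,3,6,7,10,11,14,15,18,19,22,23,26,27,30,31): XOR of data positions = 1⊕0⊕0⊕1⊕0⊕0⊕0⊕1⊕0⊕0⊕0⊕1⊕1⊕1⊕1 = 1
p4 (pos 4,5,6,7,12,13,14,15,20,21,22,23,28,29,30,31): XOR of data positions = 1⊕0⊕0⊕0⊕1⊕0⊕0⊕0⊕0⊕0⊕0⊕1⊕0⊕1⊕1 = 1
p8 (pos 8,9,10,11,12,13,14,15,24,25,26,27,28,29,30,31): XOR of data positions = 0⊕1⊕0⊕0⊕1⊕0⊕0⊕0⊕1⊕1⊕1⊕1⊕0⊕1⊕1 = 0
p16 (pos 16,17,18,19,20,21,22,23,24,25,26,27,28,29,30,31): XOR of data positions = 0⊕1⊕0⊕0⊕0⊕0⊕0⊕0⊕1⊕1⊕1⊕1⊕0⊕1⊕1 = 1
Codeword: 0111100001001001010000001111011

0111100001001001010000001111011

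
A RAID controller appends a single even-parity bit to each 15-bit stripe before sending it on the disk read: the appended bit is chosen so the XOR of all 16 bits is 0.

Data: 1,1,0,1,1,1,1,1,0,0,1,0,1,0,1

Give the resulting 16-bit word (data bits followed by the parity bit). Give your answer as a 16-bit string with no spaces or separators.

XOR of the 15 data bits: 1⊕1⊕0⊕1⊕1⊕1⊕1⊕1⊕0⊕0⊕1⊕0⊕1⊕0⊕1 = 0
Parity bit = 0 (so all 16 bits XOR to 0).

1101111100101010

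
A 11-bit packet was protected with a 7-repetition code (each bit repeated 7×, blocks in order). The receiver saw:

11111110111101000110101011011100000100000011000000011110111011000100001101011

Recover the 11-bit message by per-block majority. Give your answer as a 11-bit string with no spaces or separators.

11010001101

Block 1 (1111111): 7 ones → 1
Block 2 (0111101): 5 ones → 1
Block 3 (0001101): 3 ones → 0
Block 4 (0101101): 4 ones → 1
Block 5 (1100000): 2 ones → 0
Block 6 (1000000): 1 one → 0
Block 7 (1100000): 2 ones → 0
Block 8 (0011110): 4 ones → 1
Block 9 (1110110): 5 ones → 1
Block 10 (0010000): 1 one → 0
Block 11 (1101011): 5 ones → 1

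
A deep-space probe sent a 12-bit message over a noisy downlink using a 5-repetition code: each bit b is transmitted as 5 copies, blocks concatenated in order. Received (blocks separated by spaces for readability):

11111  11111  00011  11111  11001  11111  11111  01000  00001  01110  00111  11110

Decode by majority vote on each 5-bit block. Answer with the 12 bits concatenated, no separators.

110111100111

Block 1 (11111): 5 ones → 1
Block 2 (11111): 5 ones → 1
Block 3 (00011): 2 ones → 0
Block 4 (11111): 5 ones → 1
Block 5 (11001): 3 ones → 1
Block 6 (11111): 5 ones → 1
Block 7 (11111): 5 ones → 1
Block 8 (01000): 1 one → 0
Block 9 (00001): 1 one → 0
Block 10 (01110): 3 ones → 1
Block 11 (00111): 3 ones → 1
Block 12 (11110): 4 ones → 1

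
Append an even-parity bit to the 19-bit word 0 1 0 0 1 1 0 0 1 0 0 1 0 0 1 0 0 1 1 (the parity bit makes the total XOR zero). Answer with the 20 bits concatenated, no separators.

01001100100100100110

XOR of the 19 data bits: 0⊕1⊕0⊕0⊕1⊕1⊕0⊕0⊕1⊕0⊕0⊕1⊕0⊕0⊕1⊕0⊕0⊕1⊕1 = 0
Parity bit = 0 (so all 20 bits XOR to 0).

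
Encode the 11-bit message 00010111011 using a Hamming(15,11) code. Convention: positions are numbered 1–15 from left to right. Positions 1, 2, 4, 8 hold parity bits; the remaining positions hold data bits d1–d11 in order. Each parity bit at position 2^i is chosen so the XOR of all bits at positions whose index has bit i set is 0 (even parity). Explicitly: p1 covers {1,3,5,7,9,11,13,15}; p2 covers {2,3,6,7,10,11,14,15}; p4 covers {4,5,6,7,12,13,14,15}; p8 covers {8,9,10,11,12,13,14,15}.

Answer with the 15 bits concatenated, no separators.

Place data at non-parity positions: p1 p2 0 p4 0 0 1 p8 0 1 1 1 0 1 1
p1 (pos 1,3,5,7,9,11,13,15): XOR of data positions = 0⊕0⊕1⊕0⊕1⊕0⊕1 = 1
p2 (pos 2,3,6,7,10,11,14,15): XOR of data positions = 0⊕0⊕1⊕1⊕1⊕1⊕1 = 1
p4 (pos 4,5,6,7,12,13,14,15): XOR of data positions = 0⊕0⊕1⊕1⊕0⊕1⊕1 = 0
p8 (pos 8,9,10,11,12,13,14,15): XOR of data positions = 0⊕1⊕1⊕1⊕0⊕1⊕1 = 1
Codeword: 110000110111011

110000110111011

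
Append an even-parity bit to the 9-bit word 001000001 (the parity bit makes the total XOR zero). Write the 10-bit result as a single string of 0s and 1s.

XOR of the 9 data bits: 0⊕0⊕1⊕0⊕0⊕0⊕0⊕0⊕1 = 0
Parity bit = 0 (so all 10 bits XOR to 0).

0010000010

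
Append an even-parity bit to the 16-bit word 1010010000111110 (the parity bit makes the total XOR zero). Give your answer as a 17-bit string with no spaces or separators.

10100100001111100

XOR of the 16 data bits: 1⊕0⊕1⊕0⊕0⊕1⊕0⊕0⊕0⊕0⊕1⊕1⊕1⊕1⊕1⊕0 = 0
Parity bit = 0 (so all 17 bits XOR to 0).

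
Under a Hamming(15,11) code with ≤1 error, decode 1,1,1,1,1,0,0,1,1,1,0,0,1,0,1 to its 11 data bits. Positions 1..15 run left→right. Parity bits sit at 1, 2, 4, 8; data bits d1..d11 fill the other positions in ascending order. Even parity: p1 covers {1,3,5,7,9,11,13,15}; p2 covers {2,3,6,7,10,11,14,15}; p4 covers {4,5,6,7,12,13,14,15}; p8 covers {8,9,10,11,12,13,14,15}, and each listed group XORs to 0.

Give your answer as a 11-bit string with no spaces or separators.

s1 (pos 1,3,5,7,9,11,13,15): 1⊕1⊕1⊕0⊕1⊕0⊕1⊕1 = 0
s2 (pos 2,3,6,7,10,11,14,15): 1⊕1⊕0⊕0⊕1⊕0⊕0⊕1 = 0
s4 (pos 4,5,6,7,12,13,14,15): 1⊕1⊕0⊕0⊕0⊕1⊕0⊕1 = 0
s8 (pos 8,9,10,11,12,13,14,15): 1⊕1⊕1⊕0⊕0⊕1⊕0⊕1 = 1
Syndrome s8…s1 = 1000 → error at position 8.
Flip position 8: 111110011100101 → 111110001100101
Read data bits from positions 3,5,6,7,9,10,11,12,13,14,15: 11001100101

11001100101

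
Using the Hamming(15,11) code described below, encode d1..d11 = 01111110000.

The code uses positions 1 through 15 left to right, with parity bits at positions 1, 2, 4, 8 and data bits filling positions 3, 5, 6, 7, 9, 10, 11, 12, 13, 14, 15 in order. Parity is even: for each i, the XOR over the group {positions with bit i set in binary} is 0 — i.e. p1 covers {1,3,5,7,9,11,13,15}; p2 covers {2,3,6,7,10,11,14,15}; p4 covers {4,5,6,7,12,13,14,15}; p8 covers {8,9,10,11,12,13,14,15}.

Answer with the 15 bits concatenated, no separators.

Place data at non-parity positions: p1 p2 0 p4 1 1 1 p8 1 1 1 0 0 0 0
p1 (pos 1,3,5,7,9,11,13,15): XOR of data positions = 0⊕1⊕1⊕1⊕1⊕0⊕0 = 0
p2 (pos 2,3,6,7,10,11,14,15): XOR of data positions = 0⊕1⊕1⊕1⊕1⊕0⊕0 = 0
p4 (pos 4,5,6,7,12,13,14,15): XOR of data positions = 1⊕1⊕1⊕0⊕0⊕0⊕0 = 1
p8 (pos 8,9,10,11,12,13,14,15): XOR of data positions = 1⊕1⊕1⊕0⊕0⊕0⊕0 = 1
Codeword: 000111111110000

000111111110000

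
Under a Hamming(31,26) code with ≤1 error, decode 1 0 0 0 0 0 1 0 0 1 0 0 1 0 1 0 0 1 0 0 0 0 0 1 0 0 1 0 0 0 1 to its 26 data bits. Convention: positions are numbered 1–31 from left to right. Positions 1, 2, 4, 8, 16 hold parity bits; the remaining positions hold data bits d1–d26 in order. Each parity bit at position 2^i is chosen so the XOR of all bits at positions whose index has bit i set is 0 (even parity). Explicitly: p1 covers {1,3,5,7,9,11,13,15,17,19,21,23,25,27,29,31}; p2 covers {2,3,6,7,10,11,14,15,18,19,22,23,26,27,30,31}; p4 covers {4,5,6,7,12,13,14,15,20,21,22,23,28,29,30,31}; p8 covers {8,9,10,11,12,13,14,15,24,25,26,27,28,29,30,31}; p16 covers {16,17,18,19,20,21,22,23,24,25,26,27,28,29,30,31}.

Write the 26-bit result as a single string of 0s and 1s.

00010100101010000010010001

s1 (pos 1,3,5,7,9,11,13,15,17,19,21,23,25,27,29,31): 1⊕0⊕0⊕1⊕0⊕0⊕1⊕1⊕0⊕0⊕0⊕0⊕0⊕1⊕0⊕1 = 0
s2 (pos 2,3,6,7,10,11,14,15,18,19,22,23,26,27,30,31): 0⊕0⊕0⊕1⊕1⊕0⊕0⊕1⊕1⊕0⊕0⊕0⊕0⊕1⊕0⊕1 = 0
s4 (pos 4,5,6,7,12,13,14,15,20,21,22,23,28,29,30,31): 0⊕0⊕0⊕1⊕0⊕1⊕0⊕1⊕0⊕0⊕0⊕0⊕0⊕0⊕0⊕1 = 0
s8 (pos 8,9,10,11,12,13,14,15,24,25,26,27,28,29,30,31): 0⊕0⊕1⊕0⊕0⊕1⊕0⊕1⊕1⊕0⊕0⊕1⊕0⊕0⊕0⊕1 = 0
s16 (pos 16,17,18,19,20,21,22,23,24,25,26,27,28,29,30,31): 0⊕0⊕1⊕0⊕0⊕0⊕0⊕0⊕1⊕0⊕0⊕1⊕0⊕0⊕0⊕1 = 0
Syndrome s16…s1 = 00000 → no error.
Read data bits from positions 3,5,6,7,9,10,11,12,13,14,15,17,18,19,20,21,22,23,24,25,26,27,28,29,30,31: 00010100101010000010010001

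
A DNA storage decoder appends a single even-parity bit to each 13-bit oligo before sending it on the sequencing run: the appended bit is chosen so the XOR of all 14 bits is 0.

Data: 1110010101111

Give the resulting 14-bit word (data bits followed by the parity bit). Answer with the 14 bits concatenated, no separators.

XOR of the 13 data bits: 1⊕1⊕1⊕0⊕0⊕1⊕0⊕1⊕0⊕1⊕1⊕1⊕1 = 1
Parity bit = 1 (so all 14 bits XOR to 0).

11100101011111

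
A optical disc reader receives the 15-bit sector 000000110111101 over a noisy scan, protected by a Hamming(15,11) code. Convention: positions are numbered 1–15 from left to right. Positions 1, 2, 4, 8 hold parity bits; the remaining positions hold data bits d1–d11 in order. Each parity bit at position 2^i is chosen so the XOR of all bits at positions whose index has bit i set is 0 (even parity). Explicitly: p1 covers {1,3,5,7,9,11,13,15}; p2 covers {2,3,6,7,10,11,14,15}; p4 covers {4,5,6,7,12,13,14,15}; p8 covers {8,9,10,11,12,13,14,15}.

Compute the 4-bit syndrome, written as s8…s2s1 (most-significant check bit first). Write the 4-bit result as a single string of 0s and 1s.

s1 (pos 1,3,5,7,9,11,13,15): 0⊕0⊕0⊕1⊕0⊕1⊕1⊕1 = 0
s2 (pos 2,3,6,7,10,11,14,15): 0⊕0⊕0⊕1⊕1⊕1⊕0⊕1 = 0
s4 (pos 4,5,6,7,12,13,14,15): 0⊕0⊕0⊕1⊕1⊕1⊕0⊕1 = 0
s8 (pos 8,9,10,11,12,13,14,15): 1⊕0⊕1⊕1⊕1⊕1⊕0⊕1 = 0
Syndrome s8…s1 = 0000 → no error.

0000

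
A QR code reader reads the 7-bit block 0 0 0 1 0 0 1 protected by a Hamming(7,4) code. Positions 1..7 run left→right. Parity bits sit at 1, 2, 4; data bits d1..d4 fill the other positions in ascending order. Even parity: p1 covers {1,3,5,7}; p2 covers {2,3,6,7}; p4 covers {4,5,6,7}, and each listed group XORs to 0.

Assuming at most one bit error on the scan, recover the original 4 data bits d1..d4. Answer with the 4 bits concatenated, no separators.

1001

s1 (pos 1,3,5,7): 0⊕0⊕0⊕1 = 1
s2 (pos 2,3,6,7): 0⊕0⊕0⊕1 = 1
s4 (pos 4,5,6,7): 1⊕0⊕0⊕1 = 0
Syndrome s4…s1 = 011 → error at position 3.
Flip position 3: 0001001 → 0011001
Read data bits from positions 3,5,6,7: 1001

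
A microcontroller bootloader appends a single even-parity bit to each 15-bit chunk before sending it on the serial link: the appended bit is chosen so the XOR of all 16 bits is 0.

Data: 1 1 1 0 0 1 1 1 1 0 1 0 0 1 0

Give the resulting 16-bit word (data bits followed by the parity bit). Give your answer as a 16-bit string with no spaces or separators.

XOR of the 15 data bits: 1⊕1⊕1⊕0⊕0⊕1⊕1⊕1⊕1⊕0⊕1⊕0⊕0⊕1⊕0 = 1
Parity bit = 1 (so all 16 bits XOR to 0).

1110011110100101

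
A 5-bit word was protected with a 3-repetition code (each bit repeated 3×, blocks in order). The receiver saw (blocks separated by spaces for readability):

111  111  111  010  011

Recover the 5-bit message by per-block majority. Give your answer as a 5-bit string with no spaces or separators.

11101

Block 1 (111): 3 ones → 1
Block 2 (111): 3 ones → 1
Block 3 (111): 3 ones → 1
Block 4 (010): 1 one → 0
Block 5 (011): 2 ones → 1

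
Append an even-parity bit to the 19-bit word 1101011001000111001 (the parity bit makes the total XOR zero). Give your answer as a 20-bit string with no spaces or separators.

XOR of the 19 data bits: 1⊕1⊕0⊕1⊕0⊕1⊕1⊕0⊕0⊕1⊕0⊕0⊕0⊕1⊕1⊕1⊕0⊕0⊕1 = 0
Parity bit = 0 (so all 20 bits XOR to 0).

11010110010001110010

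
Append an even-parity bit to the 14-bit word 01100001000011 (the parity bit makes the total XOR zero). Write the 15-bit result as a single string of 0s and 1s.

011000010000111

XOR of the 14 data bits: 0⊕1⊕1⊕0⊕0⊕0⊕0⊕1⊕0⊕0⊕0⊕0⊕1⊕1 = 1
Parity bit = 1 (so all 15 bits XOR to 0).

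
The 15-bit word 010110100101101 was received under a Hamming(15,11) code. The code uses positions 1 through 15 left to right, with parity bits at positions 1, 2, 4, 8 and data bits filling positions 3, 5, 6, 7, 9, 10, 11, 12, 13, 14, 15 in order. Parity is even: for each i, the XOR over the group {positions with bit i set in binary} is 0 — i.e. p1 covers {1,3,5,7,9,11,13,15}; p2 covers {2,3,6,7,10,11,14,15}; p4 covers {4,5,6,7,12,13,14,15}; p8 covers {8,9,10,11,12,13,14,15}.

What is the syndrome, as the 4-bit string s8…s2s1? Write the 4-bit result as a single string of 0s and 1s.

s1 (pos 1,3,5,7,9,11,13,15): 0⊕0⊕1⊕1⊕0⊕0⊕1⊕1 = 0
s2 (pos 2,3,6,7,10,11,14,15): 1⊕0⊕0⊕1⊕1⊕0⊕0⊕1 = 0
s4 (pos 4,5,6,7,12,13,14,15): 1⊕1⊕0⊕1⊕1⊕1⊕0⊕1 = 0
s8 (pos 8,9,10,11,12,13,14,15): 0⊕0⊕1⊕0⊕1⊕1⊕0⊕1 = 0
Syndrome s8…s1 = 0000 → no error.

0000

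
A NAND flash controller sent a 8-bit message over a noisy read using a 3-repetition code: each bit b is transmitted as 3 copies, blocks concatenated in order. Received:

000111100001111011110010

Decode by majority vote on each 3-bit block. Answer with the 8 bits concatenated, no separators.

01001110

Block 1 (000): 0 ones → 0
Block 2 (111): 3 ones → 1
Block 3 (100): 1 one → 0
Block 4 (001): 1 one → 0
Block 5 (111): 3 ones → 1
Block 6 (011): 2 ones → 1
Block 7 (110): 2 ones → 1
Block 8 (010): 1 one → 0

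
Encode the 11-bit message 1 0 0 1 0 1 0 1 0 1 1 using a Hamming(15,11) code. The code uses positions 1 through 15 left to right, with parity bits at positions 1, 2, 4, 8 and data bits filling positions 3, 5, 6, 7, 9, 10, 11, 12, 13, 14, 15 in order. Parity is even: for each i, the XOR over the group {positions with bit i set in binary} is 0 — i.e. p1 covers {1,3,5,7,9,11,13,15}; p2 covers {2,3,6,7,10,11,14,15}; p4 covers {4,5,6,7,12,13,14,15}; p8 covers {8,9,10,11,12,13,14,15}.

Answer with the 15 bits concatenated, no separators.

Place data at non-parity positions: p1 p2 1 p4 0 0 1 p8 0 1 0 1 0 1 1
p1 (pos 1,3,5,7,9,11,13,15): XOR of data positions = 1⊕0⊕1⊕0⊕0⊕0⊕1 = 1
p2 (pos 2,3,6,7,10,11,14,15): XOR of data positions = 1⊕0⊕1⊕1⊕0⊕1⊕1 = 1
p4 (pos 4,5,6,7,12,13,14,15): XOR of data positions = 0⊕0⊕1⊕1⊕0⊕1⊕1 = 0
p8 (pos 8,9,10,11,12,13,14,15): XOR of data positions = 0⊕1⊕0⊕1⊕0⊕1⊕1 = 0
Codeword: 111000100101011

111000100101011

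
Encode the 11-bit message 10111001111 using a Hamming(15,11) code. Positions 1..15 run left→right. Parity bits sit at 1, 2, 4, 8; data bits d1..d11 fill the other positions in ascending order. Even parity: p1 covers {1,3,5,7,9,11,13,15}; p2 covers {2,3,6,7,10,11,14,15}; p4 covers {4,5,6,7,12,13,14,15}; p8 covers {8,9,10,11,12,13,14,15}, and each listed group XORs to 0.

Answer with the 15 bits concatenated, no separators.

111001111001111

Place data at non-parity positions: p1 p2 1 p4 0 1 1 p8 1 0 0 1 1 1 1
p1 (pos 1,3,5,7,9,11,13,15): XOR of data positions = 1⊕0⊕1⊕1⊕0⊕1⊕1 = 1
p2 (pos 2,3,6,7,10,11,14,15): XOR of data positions = 1⊕1⊕1⊕0⊕0⊕1⊕1 = 1
p4 (pos 4,5,6,7,12,13,14,15): XOR of data positions = 0⊕1⊕1⊕1⊕1⊕1⊕1 = 0
p8 (pos 8,9,10,11,12,13,14,15): XOR of data positions = 1⊕0⊕0⊕1⊕1⊕1⊕1 = 1
Codeword: 111001111001111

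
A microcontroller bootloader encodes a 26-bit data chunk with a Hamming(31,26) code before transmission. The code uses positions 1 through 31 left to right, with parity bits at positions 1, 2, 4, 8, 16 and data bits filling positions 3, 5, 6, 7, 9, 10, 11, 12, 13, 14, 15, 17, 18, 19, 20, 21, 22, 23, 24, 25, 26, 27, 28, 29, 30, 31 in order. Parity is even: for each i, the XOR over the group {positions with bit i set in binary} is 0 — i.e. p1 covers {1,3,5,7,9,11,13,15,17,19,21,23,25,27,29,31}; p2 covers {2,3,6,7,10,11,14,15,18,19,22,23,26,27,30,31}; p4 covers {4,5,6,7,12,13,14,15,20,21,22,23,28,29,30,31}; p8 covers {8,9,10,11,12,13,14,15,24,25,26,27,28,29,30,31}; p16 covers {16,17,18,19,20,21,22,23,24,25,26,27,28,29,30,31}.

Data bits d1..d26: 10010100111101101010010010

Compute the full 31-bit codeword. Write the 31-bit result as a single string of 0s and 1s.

Place data at non-parity positions: p1 p2 1 p4 0 0 1 p8 0 1 0 0 1 1 1 p16 1 0 1 1 0 1 0 1 0 0 1 0 0 1 0
p1 (pos 1,3,5,7,9,11,13,15,17,19,21,23,25,27,29,31): XOR of data positions = 1⊕0⊕1⊕0⊕0⊕1⊕1⊕1⊕1⊕0⊕0⊕0⊕1⊕0⊕0 = 1
p2 (pos 2,3,6,7,10,11,14,15,18,19,22,23,26,27,30,31): XOR of data positions = 1⊕0⊕1⊕1⊕0⊕1⊕1⊕0⊕1⊕1⊕0⊕0⊕1⊕1⊕0 = 1
p4 (pos 4,5,6,7,12,13,14,15,20,21,22,23,28,29,30,31): XOR of data positions = 0⊕0⊕1⊕0⊕1⊕1⊕1⊕1⊕0⊕1⊕0⊕0⊕0⊕1⊕0 = 1
p8 (pos 8,9,10,11,12,13,14,15,24,25,26,27,28,29,30,31): XOR of data positions = 0⊕1⊕0⊕0⊕1⊕1⊕1⊕1⊕0⊕0⊕1⊕0⊕0⊕1⊕0 = 1
p16 (pos 16,17,18,19,20,21,22,23,24,25,26,27,28,29,30,31): XOR of data positions = 1⊕0⊕1⊕1⊕0⊕1⊕0⊕1⊕0⊕0⊕1⊕0⊕0⊕1⊕0 = 1
Codeword: 1111001101001111101101010010010

1111001101001111101101010010010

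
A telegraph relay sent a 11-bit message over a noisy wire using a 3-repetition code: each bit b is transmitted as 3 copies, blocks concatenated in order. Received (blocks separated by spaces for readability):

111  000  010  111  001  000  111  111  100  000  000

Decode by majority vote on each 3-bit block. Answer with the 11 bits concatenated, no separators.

Block 1 (111): 3 ones → 1
Block 2 (000): 0 ones → 0
Block 3 (010): 1 one → 0
Block 4 (111): 3 ones → 1
Block 5 (001): 1 one → 0
Block 6 (000): 0 ones → 0
Block 7 (111): 3 ones → 1
Block 8 (111): 3 ones → 1
Block 9 (100): 1 one → 0
Block 10 (000): 0 ones → 0
Block 11 (000): 0 ones → 0

10010011000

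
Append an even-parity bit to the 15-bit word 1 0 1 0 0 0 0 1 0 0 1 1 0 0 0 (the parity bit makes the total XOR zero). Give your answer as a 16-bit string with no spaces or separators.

1010000100110001

XOR of the 15 data bits: 1⊕0⊕1⊕0⊕0⊕0⊕0⊕1⊕0⊕0⊕1⊕1⊕0⊕0⊕0 = 1
Parity bit = 1 (so all 16 bits XOR to 0).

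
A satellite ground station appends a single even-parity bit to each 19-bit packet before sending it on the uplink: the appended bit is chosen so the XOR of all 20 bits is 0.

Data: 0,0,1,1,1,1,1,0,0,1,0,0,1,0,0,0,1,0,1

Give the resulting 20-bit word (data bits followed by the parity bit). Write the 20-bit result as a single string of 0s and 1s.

XOR of the 19 data bits: 0⊕0⊕1⊕1⊕1⊕1⊕1⊕0⊕0⊕1⊕0⊕0⊕1⊕0⊕0⊕0⊕1⊕0⊕1 = 1
Parity bit = 1 (so all 20 bits XOR to 0).

00111110010010001011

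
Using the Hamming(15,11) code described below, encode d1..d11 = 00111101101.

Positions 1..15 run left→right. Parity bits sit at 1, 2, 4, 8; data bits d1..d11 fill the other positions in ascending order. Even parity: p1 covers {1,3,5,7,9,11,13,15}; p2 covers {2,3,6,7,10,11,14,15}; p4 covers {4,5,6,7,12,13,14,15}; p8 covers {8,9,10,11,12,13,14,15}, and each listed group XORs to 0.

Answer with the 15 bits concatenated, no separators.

Place data at non-parity positions: p1 p2 0 p4 0 1 1 p8 1 1 0 1 1 0 1
p1 (pos 1,3,5,7,9,11,13,15): XOR of data positions = 0⊕0⊕1⊕1⊕0⊕1⊕1 = 0
p2 (pos 2,3,6,7,10,11,14,15): XOR of data positions = 0⊕1⊕1⊕1⊕0⊕0⊕1 = 0
p4 (pos 4,5,6,7,12,13,14,15): XOR of data positions = 0⊕1⊕1⊕1⊕1⊕0⊕1 = 1
p8 (pos 8,9,10,11,12,13,14,15): XOR of data positions = 1⊕1⊕0⊕1⊕1⊕0⊕1 = 1
Codeword: 000101111101101

000101111101101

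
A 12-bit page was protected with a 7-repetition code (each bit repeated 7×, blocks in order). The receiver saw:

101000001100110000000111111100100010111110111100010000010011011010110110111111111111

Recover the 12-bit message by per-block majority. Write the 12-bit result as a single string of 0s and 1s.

Block 1 (1010000): 2 ones → 0
Block 2 (0110011): 4 ones → 1
Block 3 (0000000): 0 ones → 0
Block 4 (1111111): 7 ones → 1
Block 5 (0010001): 2 ones → 0
Block 6 (0111110): 5 ones → 1
Block 7 (1111000): 4 ones → 1
Block 8 (1000001): 2 ones → 0
Block 9 (0011011): 4 ones → 1
Block 10 (0101101): 4 ones → 1
Block 11 (1011111): 6 ones → 1
Block 12 (1111111): 7 ones → 1

010101101111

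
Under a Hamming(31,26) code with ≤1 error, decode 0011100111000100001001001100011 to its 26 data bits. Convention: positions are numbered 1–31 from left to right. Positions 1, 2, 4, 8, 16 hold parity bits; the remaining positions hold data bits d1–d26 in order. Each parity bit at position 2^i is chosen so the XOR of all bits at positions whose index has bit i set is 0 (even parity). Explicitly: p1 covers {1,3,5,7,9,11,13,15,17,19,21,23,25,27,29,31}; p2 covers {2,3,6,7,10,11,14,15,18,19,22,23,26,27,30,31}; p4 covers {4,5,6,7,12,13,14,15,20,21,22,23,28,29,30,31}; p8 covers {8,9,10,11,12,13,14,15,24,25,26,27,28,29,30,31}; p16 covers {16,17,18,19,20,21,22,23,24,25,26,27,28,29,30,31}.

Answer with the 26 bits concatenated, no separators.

11001100010001001001100011

s1 (pos 1,3,5,7,9,11,13,15,17,19,21,23,25,27,29,31): 0⊕1⊕1⊕0⊕1⊕0⊕0⊕0⊕0⊕1⊕0⊕0⊕1⊕0⊕0⊕1 = 0
s2 (pos 2,3,6,7,10,11,14,15,18,19,22,23,26,27,30,31): 0⊕1⊕0⊕0⊕1⊕0⊕1⊕0⊕0⊕1⊕1⊕0⊕1⊕0⊕1⊕1 = 0
s4 (pos 4,5,6,7,12,13,14,15,20,21,22,23,28,29,30,31): 1⊕1⊕0⊕0⊕0⊕0⊕1⊕0⊕0⊕0⊕1⊕0⊕0⊕0⊕1⊕1 = 0
s8 (pos 8,9,10,11,12,13,14,15,24,25,26,27,28,29,30,31): 1⊕1⊕1⊕0⊕0⊕0⊕1⊕0⊕0⊕1⊕1⊕0⊕0⊕0⊕1⊕1 = 0
s16 (pos 16,17,18,19,20,21,22,23,24,25,26,27,28,29,30,31): 0⊕0⊕0⊕1⊕0⊕0⊕1⊕0⊕0⊕1⊕1⊕0⊕0⊕0⊕1⊕1 = 0
Syndrome s16…s1 = 00000 → no error.
Read data bits from positions 3,5,6,7,9,10,11,12,13,14,15,17,18,19,20,21,22,23,24,25,26,27,28,29,30,31: 11001100010001001001100011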